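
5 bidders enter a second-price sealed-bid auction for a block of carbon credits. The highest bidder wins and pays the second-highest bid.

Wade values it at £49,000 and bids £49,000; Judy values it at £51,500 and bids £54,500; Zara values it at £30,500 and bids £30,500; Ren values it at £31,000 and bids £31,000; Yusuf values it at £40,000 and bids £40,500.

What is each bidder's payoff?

Sorted high to low: Judy £54,500 > Wade £49,000 > Yusuf £40,500 > Ren £31,000 > Zara £30,500.
Judy has the top bid and wins; the price is the second-highest bid, £49,000.
Judy's payoff = £51,500 − £49,000 = £2,500. All other bidders lose, so their payoff is 0.

Payoffs: Wade £0, Judy £2,500, Zara £0, Ren £0, Yusuf £0.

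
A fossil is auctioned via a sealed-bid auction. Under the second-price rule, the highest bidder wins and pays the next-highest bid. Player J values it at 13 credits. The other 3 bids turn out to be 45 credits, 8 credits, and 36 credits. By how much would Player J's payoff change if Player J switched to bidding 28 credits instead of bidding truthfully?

The highest competing bid is 45 credits.
Bidding truthfully at 13 credits: the top bid is 45 credits (a rival), so Player J loses. Payoff = 0 credits.
Bidding 28 credits: the top bid is 45 credits (a rival), so Player J loses. Payoff = 0 credits.
Change = 0 credits − 0 credits = 0 credits.

Change in payoff: 0 credits.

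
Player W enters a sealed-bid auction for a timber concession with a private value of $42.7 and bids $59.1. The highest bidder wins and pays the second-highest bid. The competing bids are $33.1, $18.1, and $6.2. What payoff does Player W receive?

$9.6

Highest competing bid: $33.1.
Player W's bid $59.1 is the highest overall, so Player W wins and pays the second-highest bid, $33.1.
Payoff = value − price = $42.7 − $33.1 = $9.6.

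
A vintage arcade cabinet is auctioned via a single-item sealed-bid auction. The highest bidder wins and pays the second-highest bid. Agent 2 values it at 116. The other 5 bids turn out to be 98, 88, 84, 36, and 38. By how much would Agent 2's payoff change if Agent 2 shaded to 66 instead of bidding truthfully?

The highest competing bid is 98.
Bidding truthfully at 116: Agent 2 has the top bid, wins, and pays the second-highest bid 98. Payoff = 116 − 98 = 18.
Bidding 66: the top bid is 98 (a rival), so Agent 2 loses. Payoff = 0.
Change = 0 − 18 = -18.

Change in payoff: -18.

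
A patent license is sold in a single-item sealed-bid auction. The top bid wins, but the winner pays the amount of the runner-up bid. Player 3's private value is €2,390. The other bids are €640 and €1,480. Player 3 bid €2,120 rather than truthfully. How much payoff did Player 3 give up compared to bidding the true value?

The highest competing bid is €1,480.
Bidding truthfully at €2,390: Player 3 has the top bid, wins, and pays the second-highest bid €1,480. Payoff = €2,390 − €1,480 = €910.
Bidding €2,120: Player 3 has the top bid, wins, and pays the second-highest bid €1,480. Payoff = €2,390 − €1,480 = €910.
Regret = truthful payoff − actual payoff = €910 − €910 = €0.

Payoff forgone: €0.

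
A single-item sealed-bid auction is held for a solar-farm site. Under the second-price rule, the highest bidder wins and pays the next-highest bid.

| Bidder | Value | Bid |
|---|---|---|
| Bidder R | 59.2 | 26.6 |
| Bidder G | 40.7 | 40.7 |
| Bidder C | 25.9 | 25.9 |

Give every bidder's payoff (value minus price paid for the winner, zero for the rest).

Bids in descending order: Bidder G 40.7; Bidder R 26.6; Bidder C 25.9.
Bidder G has the top bid and wins; the price is the second-highest bid, 26.6.
Bidder G's payoff = 40.7 − 26.6 = 14.1. All other bidders lose, so their payoff is 0.

Bidder R 0.0, Bidder G 14.1, Bidder C 0.0.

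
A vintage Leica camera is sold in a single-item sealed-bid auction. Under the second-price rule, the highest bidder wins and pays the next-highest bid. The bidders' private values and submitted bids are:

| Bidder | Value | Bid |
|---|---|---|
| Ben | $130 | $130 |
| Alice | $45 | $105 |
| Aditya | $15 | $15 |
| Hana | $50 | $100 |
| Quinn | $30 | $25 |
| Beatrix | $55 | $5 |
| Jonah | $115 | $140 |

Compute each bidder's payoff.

Sorted high to low: Jonah $140 > Ben $130 > Alice $105 > Hana $100 > Quinn $25 > Aditya $15 > Beatrix $5.
Jonah has the top bid and wins; the price is the second-highest bid, $130.
Jonah's payoff = $115 − $130 = -$15. All other bidders lose, so their payoff is 0.

Payoffs: Ben $0, Alice $0, Aditya $0, Hana $0, Quinn $0, Beatrix $0, Jonah -$15.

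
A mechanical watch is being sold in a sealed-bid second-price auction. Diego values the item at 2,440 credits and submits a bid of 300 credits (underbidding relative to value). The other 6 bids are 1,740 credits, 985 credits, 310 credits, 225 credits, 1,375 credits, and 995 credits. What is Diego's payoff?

Payoff = 0 credits.

Highest competing bid: 1,740 credits.
Diego's bid 300 credits is not the highest, so Diego loses, pays nothing, and earns zero payoff.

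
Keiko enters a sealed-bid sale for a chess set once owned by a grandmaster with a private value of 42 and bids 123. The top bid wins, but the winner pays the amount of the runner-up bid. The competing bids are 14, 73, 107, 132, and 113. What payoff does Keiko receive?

Highest competing bid: 132.
Keiko's bid 123 is not the highest, so Keiko loses, pays nothing, and earns zero payoff.

0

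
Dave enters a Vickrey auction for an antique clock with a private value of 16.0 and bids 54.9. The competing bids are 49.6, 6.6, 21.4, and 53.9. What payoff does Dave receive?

Highest competing bid: 53.9.
Dave's bid 54.9 is the highest overall, so Dave wins and pays the second-highest bid, 53.9.
Payoff = value − price = 16.0 − 53.9 = -37.9.
Overbidding won the item at a price above value — truthful bidding would have avoided this loss.

Dave's payoff: -37.9.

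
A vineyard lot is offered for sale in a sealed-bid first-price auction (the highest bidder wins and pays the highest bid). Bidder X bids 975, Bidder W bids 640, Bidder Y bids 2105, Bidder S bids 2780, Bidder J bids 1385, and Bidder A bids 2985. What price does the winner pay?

Price paid: 2985.

Sorted high to low: Bidder A 2985; Bidder S 2780; Bidder Y 2105; Bidder J 1385; Bidder X 975; Bidder W 640.
Bidder A is the highest bidder, so Bidder A wins.
Under the first-price rule, the price is the highest bid: 2985.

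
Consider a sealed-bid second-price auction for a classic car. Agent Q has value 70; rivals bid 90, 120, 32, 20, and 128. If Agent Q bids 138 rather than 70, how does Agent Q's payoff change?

-58

The highest competing bid is 128.
Bidding truthfully at 70: the top bid is 128 (a rival), so Agent Q loses. Payoff = 0.
Bidding 138: Agent Q has the top bid, wins, and pays the second-highest bid 128. Payoff = 70 − 128 = -58.
Change = -58 − 0 = -58.
Deviating from a truthful bid can only lose payoff in a second-price auction — never gain.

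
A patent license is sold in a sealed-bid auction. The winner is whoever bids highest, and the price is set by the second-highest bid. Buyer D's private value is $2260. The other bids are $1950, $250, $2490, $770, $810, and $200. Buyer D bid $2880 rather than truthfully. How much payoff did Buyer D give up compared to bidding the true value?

Payoff forgone: $230.

The highest competing bid is $2490.
Bidding truthfully at $2260: the top bid is $2490 (a rival), so Buyer D loses. Payoff = $0.
Bidding $2880: Buyer D has the top bid, wins, and pays the second-highest bid $2490. Payoff = $2260 − $2490 = -$230.
Regret = truthful payoff − actual payoff = $0 − -$230 = $230.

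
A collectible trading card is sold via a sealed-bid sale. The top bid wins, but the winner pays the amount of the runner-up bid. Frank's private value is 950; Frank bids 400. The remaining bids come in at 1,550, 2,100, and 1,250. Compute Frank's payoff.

0

Highest competing bid: 2,100.
Frank's bid 400 is not the highest, so Frank loses, pays nothing, and earns zero payoff.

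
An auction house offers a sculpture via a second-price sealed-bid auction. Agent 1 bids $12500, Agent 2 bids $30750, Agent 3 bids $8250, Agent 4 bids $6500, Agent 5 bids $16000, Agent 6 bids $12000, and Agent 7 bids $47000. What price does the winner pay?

Price paid: $30750.

Bids in descending order: Agent 7 $47000 > Agent 2 $30750 > Agent 5 $16000 > Agent 1 $12500 > Agent 6 $12000 > Agent 3 $8250 > Agent 4 $6500.
Agent 7 has the highest bid, so Agent 7 wins.
The second-highest bid is $30750, so that is what Agent 7 pays.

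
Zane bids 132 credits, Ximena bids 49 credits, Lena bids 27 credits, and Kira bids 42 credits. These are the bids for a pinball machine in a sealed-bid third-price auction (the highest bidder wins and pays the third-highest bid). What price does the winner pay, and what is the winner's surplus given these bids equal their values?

The winner pays 42 credits for a surplus of 90 credits.

Sorted high to low: Zane 132 credits; Ximena 49 credits; Kira 42 credits; Lena 27 credits.
Zane is the highest bidder, so Zane wins.
Under the third-price rule, the price is the third-highest bid: 42 credits.
Surplus = 132 credits − 42 credits = 90 credits.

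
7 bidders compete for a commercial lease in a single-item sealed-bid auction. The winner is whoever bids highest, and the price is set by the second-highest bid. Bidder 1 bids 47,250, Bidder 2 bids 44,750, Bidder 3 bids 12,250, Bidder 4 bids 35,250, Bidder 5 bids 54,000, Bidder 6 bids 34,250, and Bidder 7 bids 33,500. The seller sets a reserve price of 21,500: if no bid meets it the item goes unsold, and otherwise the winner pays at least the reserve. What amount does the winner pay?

Price paid: 47,250.

Ranking the bids: Bidder 5 54,000 > Bidder 1 47,250 > Bidder 2 44,750 > Bidder 4 35,250 > Bidder 6 34,250 > Bidder 7 33,500 > Bidder 3 12,250.
Bidder 5 has the highest bid, so Bidder 5 wins.
The second-highest bid is 47,250, which exceeds the reserve, so that sets the price.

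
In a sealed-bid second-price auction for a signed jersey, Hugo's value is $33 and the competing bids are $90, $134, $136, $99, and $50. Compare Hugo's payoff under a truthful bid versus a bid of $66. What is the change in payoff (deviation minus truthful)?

The highest competing bid is $136.
Bidding truthfully at $33: the top bid is $136 (a rival), so Hugo loses. Payoff = $0.
Bidding $66: the top bid is $136 (a rival), so Hugo loses. Payoff = $0.
Change = $0 − $0 = $0.
The bid only affects whether you win, not the price — here both bids land on the same side of the top rival bid, so the deviation is payoff-neutral.

$0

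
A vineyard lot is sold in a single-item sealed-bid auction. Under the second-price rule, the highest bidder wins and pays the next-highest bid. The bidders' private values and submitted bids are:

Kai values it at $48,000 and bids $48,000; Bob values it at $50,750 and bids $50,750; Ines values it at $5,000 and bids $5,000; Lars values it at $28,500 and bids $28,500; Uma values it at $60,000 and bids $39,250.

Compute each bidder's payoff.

Sorted high to low: Bob $50,750 > Kai $48,000 > Uma $39,250 > Lars $28,500 > Ines $5,000.
Bob has the top bid and wins; the price is the second-highest bid, $48,000.
Bob's payoff = $50,750 − $48,000 = $2,750. All other bidders lose, so their payoff is 0.

Payoffs: Kai $0, Bob $2,750, Ines $0, Lars $0, Uma $0.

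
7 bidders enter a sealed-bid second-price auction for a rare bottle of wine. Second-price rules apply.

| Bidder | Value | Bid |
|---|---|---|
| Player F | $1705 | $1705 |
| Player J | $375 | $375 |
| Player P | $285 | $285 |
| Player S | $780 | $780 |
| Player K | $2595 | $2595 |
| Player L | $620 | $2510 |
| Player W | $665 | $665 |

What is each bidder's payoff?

Bids in descending order: Player K $2595; Player L $2510; Player F $1705; Player S $780; Player W $665; Player J $375; Player P $285.
Player K has the top bid and wins; the price is the second-highest bid, $2510.
Player K's payoff = $2595 − $2510 = $85. All other bidders lose, so their payoff is 0.

Payoffs: Player F $0, Player J $0, Player P $0, Player S $0, Player K $85, Player L $0, Player W $0.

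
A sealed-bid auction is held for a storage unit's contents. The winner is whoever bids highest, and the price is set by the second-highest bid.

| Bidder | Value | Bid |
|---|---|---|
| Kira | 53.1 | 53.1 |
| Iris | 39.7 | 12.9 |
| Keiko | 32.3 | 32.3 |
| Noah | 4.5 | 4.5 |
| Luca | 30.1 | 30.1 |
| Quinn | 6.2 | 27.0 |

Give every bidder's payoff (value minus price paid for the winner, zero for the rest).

Bids in descending order: Kira 53.1; Keiko 32.3; Luca 30.1; Quinn 27.0; Iris 12.9; Noah 4.5.
Kira has the top bid and wins; the price is the second-highest bid, 32.3.
Kira's payoff = 53.1 − 32.3 = 20.8. All other bidders lose, so their payoff is 0.

Kira 20.8, Iris 0.0, Keiko 0.0, Noah 0.0, Luca 0.0, Quinn 0.0.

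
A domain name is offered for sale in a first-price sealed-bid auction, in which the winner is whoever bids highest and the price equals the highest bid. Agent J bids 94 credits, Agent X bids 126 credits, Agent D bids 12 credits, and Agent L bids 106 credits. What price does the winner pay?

Ordered from highest: Agent X 126 credits, then Agent L 106 credits, then Agent J 94 credits, then Agent D 12 credits.
Agent X is the highest bidder, so Agent X wins.
Under the first-price rule, the price is the highest bid: 126 credits.

The winner pays 126 credits.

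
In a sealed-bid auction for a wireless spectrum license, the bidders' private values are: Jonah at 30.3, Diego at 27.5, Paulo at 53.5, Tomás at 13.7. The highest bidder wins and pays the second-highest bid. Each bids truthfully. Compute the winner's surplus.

23.2

Sorted high to low: Paulo 53.5, then Jonah 30.3, then Diego 27.5, then Tomás 13.7.
Paulo wins with the top bid and pays the second-highest, 30.3.
Surplus = 53.5 − 30.3 = 23.2.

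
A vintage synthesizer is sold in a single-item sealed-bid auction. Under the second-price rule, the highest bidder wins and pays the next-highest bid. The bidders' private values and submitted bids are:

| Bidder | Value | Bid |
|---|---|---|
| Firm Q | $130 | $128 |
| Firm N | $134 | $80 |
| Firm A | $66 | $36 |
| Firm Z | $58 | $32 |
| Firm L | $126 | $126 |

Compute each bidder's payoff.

Ranking the bids: Firm Q $128, then Firm L $126, then Firm N $80, then Firm A $36, then Firm Z $32.
Firm Q has the top bid and wins; the price is the second-highest bid, $126.
Firm Q's payoff = $130 − $126 = $4. All other bidders lose, so their payoff is 0.

Firm Q $4, Firm N $0, Firm A $0, Firm Z $0, Firm L $0.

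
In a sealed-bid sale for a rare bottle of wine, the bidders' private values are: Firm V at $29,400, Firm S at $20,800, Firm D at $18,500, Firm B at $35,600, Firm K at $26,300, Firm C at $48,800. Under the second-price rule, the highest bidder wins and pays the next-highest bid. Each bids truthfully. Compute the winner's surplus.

Surplus = $13,200.

Ordered from highest: Firm C $48,800, then Firm B $35,600, then Firm V $29,400, then Firm K $26,300, then Firm S $20,800, then Firm D $18,500.
Firm C wins with the top bid and pays the second-highest, $35,600.
Surplus = $48,800 − $35,600 = $13,200.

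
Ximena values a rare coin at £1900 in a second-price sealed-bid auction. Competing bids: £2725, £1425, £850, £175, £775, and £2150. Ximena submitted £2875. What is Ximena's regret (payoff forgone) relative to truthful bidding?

The highest competing bid is £2725.
Bidding truthfully at £1900: the top bid is £2725 (a rival), so Ximena loses. Payoff = £0.
Bidding £2875: Ximena has the top bid, wins, and pays the second-highest bid £2725. Payoff = £1900 − £2725 = -£825.
Regret = truthful payoff − actual payoff = £0 − -£825 = £825.

Regret: £825.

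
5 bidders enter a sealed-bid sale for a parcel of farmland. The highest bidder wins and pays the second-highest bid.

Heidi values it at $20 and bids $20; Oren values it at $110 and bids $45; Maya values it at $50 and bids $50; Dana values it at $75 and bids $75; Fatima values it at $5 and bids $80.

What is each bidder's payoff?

Payoffs: Heidi $0, Oren $0, Maya $0, Dana $0, Fatima -$70.

Ordered from highest: Fatima $80; Dana $75; Maya $50; Oren $45; Heidi $20.
Fatima has the top bid and wins; the price is the second-highest bid, $75.
Fatima's payoff = $5 − $75 = -$70. All other bidders lose, so their payoff is 0.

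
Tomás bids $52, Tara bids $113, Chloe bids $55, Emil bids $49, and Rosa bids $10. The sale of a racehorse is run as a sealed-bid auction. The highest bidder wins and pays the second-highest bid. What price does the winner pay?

The winner pays $55.

Sorted high to low: Tara $113 > Chloe $55 > Tomás $52 > Emil $49 > Rosa $10.
Tara has the highest bid, so Tara wins.
The second-highest bid is $55, so that is what Tara pays.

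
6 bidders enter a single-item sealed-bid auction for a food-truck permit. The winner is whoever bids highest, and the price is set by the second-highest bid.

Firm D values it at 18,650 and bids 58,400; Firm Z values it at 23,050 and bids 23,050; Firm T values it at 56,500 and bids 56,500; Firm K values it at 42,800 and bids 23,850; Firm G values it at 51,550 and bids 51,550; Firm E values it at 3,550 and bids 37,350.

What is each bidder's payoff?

Sorted high to low: Firm D 58,400, then Firm T 56,500, then Firm G 51,550, then Firm E 37,350, then Firm K 23,850, then Firm Z 23,050.
Firm D has the top bid and wins; the price is the second-highest bid, 56,500.
Firm D's payoff = 18,650 − 56,500 = -37,850. All other bidders lose, so their payoff is 0.

Firm D -37,850, Firm Z 0, Firm T 0, Firm K 0, Firm G 0, Firm E 0.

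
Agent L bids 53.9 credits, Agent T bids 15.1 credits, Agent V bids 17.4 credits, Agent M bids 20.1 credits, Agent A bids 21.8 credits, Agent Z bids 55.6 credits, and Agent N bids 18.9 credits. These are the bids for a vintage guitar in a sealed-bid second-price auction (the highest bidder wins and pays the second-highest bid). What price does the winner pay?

Price paid: 53.9 credits.

Ordered from highest: Agent Z 55.6 credits, then Agent L 53.9 credits, then Agent A 21.8 credits, then Agent M 20.1 credits, then Agent N 18.9 credits, then Agent V 17.4 credits, then Agent T 15.1 credits.
Agent Z is the highest bidder, so Agent Z wins.
Under the second-price rule, the price is the second-highest bid: 53.9 credits.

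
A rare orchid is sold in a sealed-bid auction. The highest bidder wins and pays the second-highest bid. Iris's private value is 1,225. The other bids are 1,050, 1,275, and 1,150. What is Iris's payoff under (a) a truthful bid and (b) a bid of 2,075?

The highest competing bid is 1,275.
Bidding truthfully at 1,225: the top bid is 1,275 (a rival), so Iris loses. Payoff = 0.
Bidding 2,075: Iris has the top bid, wins, and pays the second-highest bid 1,275. Payoff = 1,225 − 1,275 = -50.

(a) 0  (b) -50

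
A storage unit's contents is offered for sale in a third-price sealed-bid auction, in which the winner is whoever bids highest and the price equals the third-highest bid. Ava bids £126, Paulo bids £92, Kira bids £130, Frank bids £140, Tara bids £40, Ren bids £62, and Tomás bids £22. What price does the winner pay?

Price paid: £126.

Ordered from highest: Frank £140, then Kira £130, then Ava £126, then Paulo £92, then Ren £62, then Tara £40, then Tomás £22.
Frank is the highest bidder, so Frank wins.
Under the third-price rule, the price is the third-highest bid: £126.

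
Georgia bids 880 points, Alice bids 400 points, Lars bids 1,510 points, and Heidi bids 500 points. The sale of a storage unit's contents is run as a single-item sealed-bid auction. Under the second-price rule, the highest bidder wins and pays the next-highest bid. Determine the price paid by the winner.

Ordered from highest: Lars 1,510 points > Georgia 880 points > Heidi 500 points > Alice 400 points.
Lars has the highest bid, so Lars wins.
The second-highest bid is 880 points, so that is what Lars pays.

Price paid: 880 points.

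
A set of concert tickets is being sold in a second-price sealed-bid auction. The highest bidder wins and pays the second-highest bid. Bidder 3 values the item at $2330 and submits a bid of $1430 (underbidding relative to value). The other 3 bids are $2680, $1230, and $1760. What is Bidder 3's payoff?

Highest competing bid: $2680.
Bidder 3's bid $1430 is not the highest, so Bidder 3 loses, pays nothing, and earns zero payoff.

$0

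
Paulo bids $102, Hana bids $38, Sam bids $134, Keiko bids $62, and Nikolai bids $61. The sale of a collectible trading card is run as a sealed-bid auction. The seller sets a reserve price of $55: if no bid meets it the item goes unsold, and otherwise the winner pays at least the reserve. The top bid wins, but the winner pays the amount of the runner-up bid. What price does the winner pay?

Bids in descending order: Sam $134, then Paulo $102, then Keiko $62, then Nikolai $61, then Hana $38.
Sam has the highest bid, so Sam wins.
The second-highest bid is $102, which exceeds the reserve, so that sets the price.

The winner pays $102.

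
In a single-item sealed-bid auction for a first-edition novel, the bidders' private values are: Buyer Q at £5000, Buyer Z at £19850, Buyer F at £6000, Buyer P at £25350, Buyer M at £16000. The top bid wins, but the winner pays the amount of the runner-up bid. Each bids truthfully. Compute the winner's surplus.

Winner's surplus: £5500.

Sorted high to low: Buyer P £25350; Buyer Z £19850; Buyer M £16000; Buyer F £6000; Buyer Q £5000.
Buyer P wins with the top bid and pays the second-highest, £19850.
Surplus = £25350 − £19850 = £5500.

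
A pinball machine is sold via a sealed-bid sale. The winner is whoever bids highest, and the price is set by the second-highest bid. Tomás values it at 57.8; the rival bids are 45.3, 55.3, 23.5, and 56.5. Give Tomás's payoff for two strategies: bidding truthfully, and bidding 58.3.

The highest competing bid is 56.5.
Bidding truthfully at 57.8: Tomás has the top bid, wins, and pays the second-highest bid 56.5. Payoff = 57.8 − 56.5 = 1.3.
Bidding 58.3: Tomás has the top bid, wins, and pays the second-highest bid 56.5. Payoff = 57.8 − 56.5 = 1.3.
The bid only affects whether you win, not the price — here both bids land on the same side of the top rival bid, so the deviation is payoff-neutral.

(a) 1.3  (b) 1.3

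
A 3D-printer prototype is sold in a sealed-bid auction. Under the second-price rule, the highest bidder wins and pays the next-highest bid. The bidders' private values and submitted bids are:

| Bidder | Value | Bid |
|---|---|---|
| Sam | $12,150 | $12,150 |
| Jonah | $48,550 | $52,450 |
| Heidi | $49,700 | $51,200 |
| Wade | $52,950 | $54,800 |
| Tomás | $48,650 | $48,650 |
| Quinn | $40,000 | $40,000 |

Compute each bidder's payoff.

Sorted high to low: Wade $54,800 > Jonah $52,450 > Heidi $51,200 > Tomás $48,650 > Quinn $40,000 > Sam $12,150.
Wade has the top bid and wins; the price is the second-highest bid, $52,450.
Wade's payoff = $52,950 − $52,450 = $500. All other bidders lose, so their payoff is 0.

Sam $0, Jonah $0, Heidi $0, Wade $500, Tomás $0, Quinn $0.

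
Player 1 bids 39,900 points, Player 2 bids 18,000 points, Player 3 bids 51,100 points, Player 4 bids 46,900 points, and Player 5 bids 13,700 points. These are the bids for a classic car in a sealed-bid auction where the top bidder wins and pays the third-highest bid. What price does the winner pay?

Ordered from highest: Player 3 51,100 points, then Player 4 46,900 points, then Player 1 39,900 points, then Player 2 18,000 points, then Player 5 13,700 points.
Player 3 is the highest bidder, so Player 3 wins.
Under the third-price rule, the price is the third-highest bid: 39,900 points.

The winner pays 39,900 points.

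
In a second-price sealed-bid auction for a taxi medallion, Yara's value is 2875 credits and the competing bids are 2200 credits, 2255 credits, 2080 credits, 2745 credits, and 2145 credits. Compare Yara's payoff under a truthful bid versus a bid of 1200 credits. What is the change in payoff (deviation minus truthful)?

The highest competing bid is 2745 credits.
Bidding truthfully at 2875 credits: Yara has the top bid, wins, and pays the second-highest bid 2745 credits. Payoff = 2875 credits − 2745 credits = 130 credits.
Bidding 1200 credits: the top bid is 2745 credits (a rival), so Yara loses. Payoff = 0 credits.
Change = 0 credits − 130 credits = -130 credits.
This is the dominant-strategy logic: truthful bidding weakly beats any alternative.

Change in payoff: -130 credits.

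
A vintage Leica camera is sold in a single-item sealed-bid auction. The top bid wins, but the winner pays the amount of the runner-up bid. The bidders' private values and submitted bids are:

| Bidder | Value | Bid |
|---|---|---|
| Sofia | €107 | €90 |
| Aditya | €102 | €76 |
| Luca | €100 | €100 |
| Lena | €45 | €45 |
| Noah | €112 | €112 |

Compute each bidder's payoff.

Ordered from highest: Noah €112; Luca €100; Sofia €90; Aditya €76; Lena €45.
Noah has the top bid and wins; the price is the second-highest bid, €100.
Noah's payoff = €112 − €100 = €12. All other bidders lose, so their payoff is 0.

Sofia €0, Aditya €0, Luca €0, Lena €0, Noah €12.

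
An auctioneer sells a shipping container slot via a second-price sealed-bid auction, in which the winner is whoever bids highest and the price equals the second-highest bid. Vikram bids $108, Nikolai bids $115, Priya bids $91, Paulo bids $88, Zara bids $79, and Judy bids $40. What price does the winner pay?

Bids in descending order: Nikolai $115 > Vikram $108 > Priya $91 > Paulo $88 > Zara $79 > Judy $40.
Nikolai is the highest bidder, so Nikolai wins.
Under the second-price rule, the price is the second-highest bid: $108.

Price paid: $108.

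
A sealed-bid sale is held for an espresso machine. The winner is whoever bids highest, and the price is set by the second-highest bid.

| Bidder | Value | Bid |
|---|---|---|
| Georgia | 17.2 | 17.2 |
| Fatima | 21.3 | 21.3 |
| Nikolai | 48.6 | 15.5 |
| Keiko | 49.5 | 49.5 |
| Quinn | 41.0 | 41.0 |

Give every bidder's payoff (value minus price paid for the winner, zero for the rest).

Ordered from highest: Keiko 49.5 > Quinn 41.0 > Fatima 21.3 > Georgia 17.2 > Nikolai 15.5.
Keiko has the top bid and wins; the price is the second-highest bid, 41.0.
Keiko's payoff = 49.5 − 41.0 = 8.5. All other bidders lose, so their payoff is 0.

Payoffs: Georgia 0.0, Fatima 0.0, Nikolai 0.0, Keiko 8.5, Quinn 0.0.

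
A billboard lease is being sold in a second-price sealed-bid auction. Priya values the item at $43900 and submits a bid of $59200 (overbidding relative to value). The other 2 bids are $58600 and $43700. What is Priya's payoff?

Priya's payoff: -$14700.

Highest competing bid: $58600.
Priya's bid $59200 is the highest overall, so Priya wins and pays the second-highest bid, $58600.
Payoff = value − price = $43900 − $58600 = -$14700.
Overbidding won the item at a price above value — truthful bidding would have avoided this loss.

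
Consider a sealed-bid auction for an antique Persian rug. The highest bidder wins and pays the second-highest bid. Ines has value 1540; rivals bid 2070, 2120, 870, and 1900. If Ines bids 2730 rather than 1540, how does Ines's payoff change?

-580

The highest competing bid is 2120.
Bidding truthfully at 1540: the top bid is 2120 (a rival), so Ines loses. Payoff = 0.
Bidding 2730: Ines has the top bid, wins, and pays the second-highest bid 2120. Payoff = 1540 − 2120 = -580.
Change = -580 − 0 = -580.
This is the dominant-strategy logic: truthful bidding weakly beats any alternative.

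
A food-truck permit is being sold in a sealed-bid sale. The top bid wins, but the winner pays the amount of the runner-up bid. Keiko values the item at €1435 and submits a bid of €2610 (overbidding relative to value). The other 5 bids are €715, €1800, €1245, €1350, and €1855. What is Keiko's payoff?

-€420

Highest competing bid: €1855.
Keiko's bid €2610 is the highest overall, so Keiko wins and pays the second-highest bid, €1855.
Payoff = value − price = €1435 − €1855 = -€420.
Overbidding won the item at a price above value — truthful bidding would have avoided this loss.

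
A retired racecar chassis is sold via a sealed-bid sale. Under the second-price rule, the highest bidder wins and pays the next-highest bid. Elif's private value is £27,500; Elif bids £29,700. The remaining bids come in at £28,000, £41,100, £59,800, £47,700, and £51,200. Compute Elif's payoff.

Highest competing bid: £59,800.
Elif's bid £29,700 is not the highest, so Elif loses, pays nothing, and earns zero payoff.

Elif's payoff: £0.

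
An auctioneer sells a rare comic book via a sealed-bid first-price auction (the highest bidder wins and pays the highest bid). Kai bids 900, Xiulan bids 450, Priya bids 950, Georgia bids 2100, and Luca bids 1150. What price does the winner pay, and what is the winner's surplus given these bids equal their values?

Ranking the bids: Georgia 2100, then Luca 1150, then Priya 950, then Kai 900, then Xiulan 450.
Georgia is the highest bidder, so Georgia wins.
Under the first-price rule, the price is the highest bid: 2100.
Surplus = 2100 − 2100 = 0.

Price 2100; surplus 0.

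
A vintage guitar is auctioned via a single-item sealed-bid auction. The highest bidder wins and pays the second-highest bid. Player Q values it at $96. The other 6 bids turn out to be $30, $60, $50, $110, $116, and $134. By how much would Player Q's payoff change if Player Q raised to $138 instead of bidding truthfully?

Change in payoff: -$38.

The highest competing bid is $134.
Bidding truthfully at $96: the top bid is $134 (a rival), so Player Q loses. Payoff = $0.
Bidding $138: Player Q has the top bid, wins, and pays the second-highest bid $134. Payoff = $96 − $134 = -$38.
Change = -$38 − $0 = -$38.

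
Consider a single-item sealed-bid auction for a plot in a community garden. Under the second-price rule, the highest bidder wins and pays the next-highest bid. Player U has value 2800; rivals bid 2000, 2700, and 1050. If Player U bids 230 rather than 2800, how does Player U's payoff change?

The highest competing bid is 2700.
Bidding truthfully at 2800: Player U has the top bid, wins, and pays the second-highest bid 2700. Payoff = 2800 − 2700 = 100.
Bidding 230: the top bid is 2700 (a rival), so Player U loses. Payoff = 0.
Change = 0 − 100 = -100.

-100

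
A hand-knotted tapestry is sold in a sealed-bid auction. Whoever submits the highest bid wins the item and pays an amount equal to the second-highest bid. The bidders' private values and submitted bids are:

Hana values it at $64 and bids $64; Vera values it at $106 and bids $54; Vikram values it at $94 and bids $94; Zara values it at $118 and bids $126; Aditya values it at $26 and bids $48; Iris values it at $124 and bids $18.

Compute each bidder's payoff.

Hana $0, Vera $0, Vikram $0, Zara $24, Aditya $0, Iris $0.

Bids in descending order: Zara $126, then Vikram $94, then Hana $64, then Vera $54, then Aditya $48, then Iris $18.
Zara has the top bid and wins; the price is the second-highest bid, $94.
Zara's payoff = $118 − $94 = $24. All other bidders lose, so their payoff is 0.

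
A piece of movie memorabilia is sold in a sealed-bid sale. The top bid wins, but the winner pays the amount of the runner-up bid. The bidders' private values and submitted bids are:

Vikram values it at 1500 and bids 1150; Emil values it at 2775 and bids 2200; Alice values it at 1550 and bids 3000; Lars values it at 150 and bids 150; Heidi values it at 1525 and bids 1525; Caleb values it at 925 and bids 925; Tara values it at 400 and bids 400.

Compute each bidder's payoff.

Vikram 0, Emil 0, Alice -650, Lars 0, Heidi 0, Caleb 0, Tara 0.

Bids in descending order: Alice 3000; Emil 2200; Heidi 1525; Vikram 1150; Caleb 925; Tara 400; Lars 150.
Alice has the top bid and wins; the price is the second-highest bid, 2200.
Alice's payoff = 1550 − 2200 = -650. All other bidders lose, so their payoff is 0.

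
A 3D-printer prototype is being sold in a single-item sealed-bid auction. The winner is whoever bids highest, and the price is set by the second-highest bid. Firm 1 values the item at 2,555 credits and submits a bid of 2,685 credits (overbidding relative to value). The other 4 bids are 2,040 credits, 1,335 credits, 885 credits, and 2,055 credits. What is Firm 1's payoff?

The bidder's payoff: 500 credits.

Highest competing bid: 2,055 credits.
Firm 1's bid 2,685 credits is the highest overall, so Firm 1 wins and pays the second-highest bid, 2,055 credits.
Payoff = value − price = 2,555 credits − 2,055 credits = 500 credits.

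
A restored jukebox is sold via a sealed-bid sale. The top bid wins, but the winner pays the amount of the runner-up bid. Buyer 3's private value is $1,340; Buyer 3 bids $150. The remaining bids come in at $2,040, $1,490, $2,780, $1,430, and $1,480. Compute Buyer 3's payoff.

The bidder's payoff: $0.

Highest competing bid: $2,780.
Buyer 3's bid $150 is not the highest, so Buyer 3 loses, pays nothing, and earns zero payoff.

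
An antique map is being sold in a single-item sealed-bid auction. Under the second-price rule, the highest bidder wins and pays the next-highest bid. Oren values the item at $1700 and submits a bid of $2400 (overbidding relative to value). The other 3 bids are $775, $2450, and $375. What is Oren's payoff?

Oren's payoff: $0.

Highest competing bid: $2450.
Oren's bid $2400 is not the highest, so Oren loses, pays nothing, and earns zero payoff.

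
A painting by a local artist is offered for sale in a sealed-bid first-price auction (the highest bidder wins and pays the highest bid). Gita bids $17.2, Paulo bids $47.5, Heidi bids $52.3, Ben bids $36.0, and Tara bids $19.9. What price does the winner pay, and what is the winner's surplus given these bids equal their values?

Sorted high to low: Heidi $52.3, then Paulo $47.5, then Ben $36.0, then Tara $19.9, then Gita $17.2.
Heidi is the highest bidder, so Heidi wins.
Under the first-price rule, the price is the highest bid: $52.3.
Surplus = $52.3 − $52.3 = $0.0.

The winner pays $52.3 for a surplus of $0.0.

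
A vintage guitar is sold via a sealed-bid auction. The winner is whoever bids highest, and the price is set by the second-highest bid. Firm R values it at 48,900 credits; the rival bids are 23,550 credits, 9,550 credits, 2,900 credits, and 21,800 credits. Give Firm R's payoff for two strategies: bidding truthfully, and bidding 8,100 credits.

(a) 25,350 credits  (b) 0 credits

The highest competing bid is 23,550 credits.
Bidding truthfully at 48,900 credits: Firm R has the top bid, wins, and pays the second-highest bid 23,550 credits. Payoff = 48,900 credits − 23,550 credits = 25,350 credits.
Bidding 8,100 credits: the top bid is 23,550 credits (a rival), so Firm R loses. Payoff = 0 credits.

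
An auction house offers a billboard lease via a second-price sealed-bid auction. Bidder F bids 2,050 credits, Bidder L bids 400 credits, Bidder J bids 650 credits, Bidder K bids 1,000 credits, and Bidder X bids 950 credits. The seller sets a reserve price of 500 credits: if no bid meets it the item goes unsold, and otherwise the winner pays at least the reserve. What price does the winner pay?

1,000 credits

Sorted high to low: Bidder F 2,050 credits; Bidder K 1,000 credits; Bidder X 950 credits; Bidder J 650 credits; Bidder L 400 credits.
Bidder F has the highest bid, so Bidder F wins.
The second-highest bid is 1,000 credits, which exceeds the reserve, so that sets the price.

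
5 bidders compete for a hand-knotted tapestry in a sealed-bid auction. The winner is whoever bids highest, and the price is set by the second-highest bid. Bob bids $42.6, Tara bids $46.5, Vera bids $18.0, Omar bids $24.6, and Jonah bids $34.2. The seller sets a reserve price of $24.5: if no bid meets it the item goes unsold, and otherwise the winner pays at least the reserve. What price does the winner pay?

$42.6

Bids in descending order: Tara $46.5, then Bob $42.6, then Jonah $34.2, then Omar $24.6, then Vera $18.0.
Tara has the highest bid, so Tara wins.
The second-highest bid is $42.6, which exceeds the reserve, so that sets the price.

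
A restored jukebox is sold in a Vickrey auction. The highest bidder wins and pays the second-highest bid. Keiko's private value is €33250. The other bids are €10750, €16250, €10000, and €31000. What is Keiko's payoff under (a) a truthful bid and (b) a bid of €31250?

The highest competing bid is €31000.
Bidding truthfully at €33250: Keiko has the top bid, wins, and pays the second-highest bid €31000. Payoff = €33250 − €31000 = €2250.
Bidding €31250: Keiko has the top bid, wins, and pays the second-highest bid €31000. Payoff = €33250 − €31000 = €2250.

(a) €2250  (b) €2250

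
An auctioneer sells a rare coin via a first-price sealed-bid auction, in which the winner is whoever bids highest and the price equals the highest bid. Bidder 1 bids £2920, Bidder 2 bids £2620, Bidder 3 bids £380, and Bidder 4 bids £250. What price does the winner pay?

Sorted high to low: Bidder 1 £2920; Bidder 2 £2620; Bidder 3 £380; Bidder 4 £250.
Bidder 1 is the highest bidder, so Bidder 1 wins.
Under the first-price rule, the price is the highest bid: £2920.

The winner pays £2920.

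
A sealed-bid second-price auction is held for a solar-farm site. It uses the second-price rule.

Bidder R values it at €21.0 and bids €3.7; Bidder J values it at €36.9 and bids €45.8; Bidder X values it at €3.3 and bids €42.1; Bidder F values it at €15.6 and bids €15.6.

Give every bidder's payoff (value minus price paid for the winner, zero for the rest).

Payoffs: Bidder R €0.0, Bidder J -€5.2, Bidder X €0.0, Bidder F €0.0.

Ranking the bids: Bidder J €45.8; Bidder X €42.1; Bidder F €15.6; Bidder R €3.7.
Bidder J has the top bid and wins; the price is the second-highest bid, €42.1.
Bidder J's payoff = €36.9 − €42.1 = -€5.2. All other bidders lose, so their payoff is 0.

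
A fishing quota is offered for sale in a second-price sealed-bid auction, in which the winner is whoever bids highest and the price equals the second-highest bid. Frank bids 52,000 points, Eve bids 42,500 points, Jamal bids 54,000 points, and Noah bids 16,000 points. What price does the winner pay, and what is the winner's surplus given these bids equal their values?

The winner pays 52,000 points for a surplus of 2,000 points.

Bids in descending order: Jamal 54,000 points; Frank 52,000 points; Eve 42,500 points; Noah 16,000 points.
Jamal is the highest bidder, so Jamal wins.
Under the second-price rule, the price is the second-highest bid: 52,000 points.
Surplus = 54,000 points − 52,000 points = 2,000 points.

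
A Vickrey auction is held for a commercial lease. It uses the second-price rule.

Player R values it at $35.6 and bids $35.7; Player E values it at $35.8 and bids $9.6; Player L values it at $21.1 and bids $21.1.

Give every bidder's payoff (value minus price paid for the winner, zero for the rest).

Ordered from highest: Player R $35.7; Player L $21.1; Player E $9.6.
Player R has the top bid and wins; the price is the second-highest bid, $21.1.
Player R's payoff = $35.6 − $21.1 = $14.5. All other bidders lose, so their payoff is 0.

Player R $14.5, Player E $0.0, Player L $0.0.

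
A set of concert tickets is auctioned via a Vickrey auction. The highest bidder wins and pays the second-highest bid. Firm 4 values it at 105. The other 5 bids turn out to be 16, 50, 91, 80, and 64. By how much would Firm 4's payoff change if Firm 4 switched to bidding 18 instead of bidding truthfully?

The highest competing bid is 91.
Bidding truthfully at 105: Firm 4 has the top bid, wins, and pays the second-highest bid 91. Payoff = 105 − 91 = 14.
Bidding 18: the top bid is 91 (a rival), so Firm 4 loses. Payoff = 0.
Change = 0 − 14 = -14.
This is the dominant-strategy logic: truthful bidding weakly beats any alternative.

Change in payoff: -14.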